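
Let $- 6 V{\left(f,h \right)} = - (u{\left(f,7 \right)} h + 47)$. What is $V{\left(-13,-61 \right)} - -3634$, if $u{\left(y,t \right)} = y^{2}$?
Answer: $\frac{5771}{3} \approx 1923.7$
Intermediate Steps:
$V{\left(f,h \right)} = \frac{47}{6} + \frac{h f^{2}}{6}$ ($V{\left(f,h \right)} = - \frac{\left(-1\right) \left(f^{2} h + 47\right)}{6} = - \frac{\left(-1\right) \left(h f^{2} + 47\right)}{6} = - \frac{\left(-1\right) \left(47 + h f^{2}\right)}{6} = - \frac{-47 - h f^{2}}{6} = \frac{47}{6} + \frac{h f^{2}}{6}$)
$V{\left(-13,-61 \right)} - -3634 = \left(\frac{47}{6} + \frac{1}{6} \left(-61\right) \left(-13\right)^{2}\right) - -3634 = \left(\frac{47}{6} + \frac{1}{6} \left(-61\right) 169\right) + 3634 = \left(\frac{47}{6} - \frac{10309}{6}\right) + 3634 = - \frac{5131}{3} + 3634 = \frac{5771}{3}$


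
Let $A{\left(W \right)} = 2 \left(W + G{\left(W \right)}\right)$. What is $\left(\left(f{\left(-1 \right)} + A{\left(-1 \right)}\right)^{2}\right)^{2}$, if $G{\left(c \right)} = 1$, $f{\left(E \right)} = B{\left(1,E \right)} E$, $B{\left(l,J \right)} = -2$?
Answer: $16$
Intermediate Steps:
$f{\left(E \right)} = - 2 E$
$A{\left(W \right)} = 2 + 2 W$ ($A{\left(W \right)} = 2 \left(W + 1\right) = 2 \left(1 + W\right) = 2 + 2 W$)
$\left(\left(f{\left(-1 \right)} + A{\left(-1 \right)}\right)^{2}\right)^{2} = \left(\left(\left(-2\right) \left(-1\right) + \left(2 + 2 \left(-1\right)\right)\right)^{2}\right)^{2} = \left(\left(2 + \left(2 - 2\right)\right)^{2}\right)^{2} = \left(\left(2 + 0\right)^{2}\right)^{2} = \left(2^{2}\right)^{2} = 4^{2} = 16$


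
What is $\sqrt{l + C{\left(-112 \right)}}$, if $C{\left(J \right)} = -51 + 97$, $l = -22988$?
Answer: $i \sqrt{22942} \approx 151.47 i$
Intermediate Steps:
$C{\left(J \right)} = 46$
$\sqrt{l + C{\left(-112 \right)}} = \sqrt{-22988 + 46} = \sqrt{-22942} = i \sqrt{22942}$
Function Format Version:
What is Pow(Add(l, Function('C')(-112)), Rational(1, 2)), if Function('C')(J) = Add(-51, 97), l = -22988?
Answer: Mul(I, Pow(22942, Rational(1, 2))) ≈ Mul(151.47, I)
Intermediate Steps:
Function('C')(J) = 46
Pow(Add(l, Function('C')(-112)), Rational(1, 2)) = Pow(Add(-22988, 46), Rational(1, 2)) = Pow(-22942, Rational(1, 2)) = Mul(I, Pow(22942, Rational(1, 2)))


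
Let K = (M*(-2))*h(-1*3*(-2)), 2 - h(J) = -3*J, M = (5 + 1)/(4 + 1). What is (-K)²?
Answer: 2304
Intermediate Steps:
M = 6/5 ≈ 1.2000
h(J) = 2 + 3*J (h(J) = 2 - (-3)*J = 2 + 3*J)
K = -48 (K = ((6/5)*(-2))*(2 + 3*(-1*3*(-2))) = -12*(2 + 3*(-3*(-2)))/5 = -12*(2 + 3*6)/5 = -12*(2 + 18)/5 = -12/5*20 = -48)
(-K)² = (-1*(-48))² = 48² = 2304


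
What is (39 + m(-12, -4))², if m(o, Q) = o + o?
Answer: 225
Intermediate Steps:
m(o, Q) = 2*o
(39 + m(-12, -4))² = (39 + 2*(-12))² = (39 - 24)² = 15² = 225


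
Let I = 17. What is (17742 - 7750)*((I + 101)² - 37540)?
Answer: -235971072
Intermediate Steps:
(17742 - 7750)*((I + 101)² - 37540) = (17742 - 7750)*((17 + 101)² - 37540) = 9992*(118² - 37540) = 9992*(13924 - 37540) = 9992*(-23616) = -235971072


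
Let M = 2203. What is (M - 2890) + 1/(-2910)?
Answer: -1999171/2910 ≈ -687.00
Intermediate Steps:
(M - 2890) + 1/(-2910) = (2203 - 2890) + 1/(-2910) = -687 - 1/2910 = -1999171/2910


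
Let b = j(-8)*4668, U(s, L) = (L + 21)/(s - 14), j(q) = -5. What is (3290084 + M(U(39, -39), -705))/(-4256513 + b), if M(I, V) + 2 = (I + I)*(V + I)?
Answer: -2056936398/2674908125 ≈ -0.76897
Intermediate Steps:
U(s, L) = (21 + L)/(-14 + s)
M(I, V) = -2 + 2*I*(I + V) (M(I, V) = -2 + (I + I)*(V + I) = -2 + (2*I)*(I + V) = -2 + 2*I*(I + V))
b = -23340 (b = -5*4668 = -23340)
(3290084 + M(U(39, -39), -705))/(-4256513 + b) = (3290084 + (-2 + 2*((21 - 39)/(-14 + 39))² + 2*((21 - 39)/(-14 + 39))*(-705)))/(-4256513 - 23340) = (3290084 + (-2 + 2*(-18/25)² + 2*(-18/25)*(-705)))/(-4279853) = (3290084 + (-2 + 2*((1/25)*(-18))² + 2*((1/25)*(-18))*(-705)))*(-1/4279853) = (3290084 + (-2 + 2*(-18/25)² + 2*(-18/25)*(-705)))*(-1/4279853) = (3290084 + (-2 + 2*(324/625) + 5076/5))*(-1/4279853) = (3290084 + (-2 + 648/625 + 5076/5))*(-1/4279853) = (3290084 + 633898/625)*(-1/4279853) = (2056936398/625)*(-1/4279853) = -2056936398/2674908125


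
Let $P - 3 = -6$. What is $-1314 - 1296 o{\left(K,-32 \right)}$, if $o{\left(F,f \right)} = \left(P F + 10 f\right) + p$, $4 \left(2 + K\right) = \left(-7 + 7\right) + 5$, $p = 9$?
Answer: $398826$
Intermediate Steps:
$P = -3$ ($P = 3 - 6 = -3$)
$K = - \frac{3}{4}$ ($K = -2 + \frac{\left(-7 + 7\right) + 5}{4} = -2 + \frac{0 + 5}{4} = -2 + \frac{1}{4} \cdot 5 = -2 + \frac{5}{4} = - \frac{3}{4} \approx -0.75$)
$o{\left(F,f \right)} = 9 - 3 F + 10 f$ ($o{\left(F,f \right)} = \left(- 3 F + 10 f\right) + 9 = 9 - 3 F + 10 f$)
$-1314 - 1296 o{\left(K,-32 \right)} = -1314 - 1296 \left(9 - - \frac{9}{4} + 10 \left(-32\right)\right) = -1314 - 1296 \left(9 + \frac{9}{4} - 320\right) = -1314 - -400140 = -1314 + 400140 = 398826$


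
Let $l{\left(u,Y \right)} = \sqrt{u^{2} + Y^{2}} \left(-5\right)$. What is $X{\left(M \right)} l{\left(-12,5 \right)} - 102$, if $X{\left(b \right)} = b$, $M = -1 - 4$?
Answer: $223$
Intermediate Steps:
$M = -5$ ($M = -1 - 4 = -5$)
$l{\left(u,Y \right)} = - 5 \sqrt{Y^{2} + u^{2}}$ ($l{\left(u,Y \right)} = \sqrt{Y^{2} + u^{2}} \left(-5\right) = - 5 \sqrt{Y^{2} + u^{2}}$)
$X{\left(M \right)} l{\left(-12,5 \right)} - 102 = - 5 \left(- 5 \sqrt{5^{2} + \left(-12\right)^{2}}\right) - 102 = - 5 \left(- 5 \sqrt{25 + 144}\right) - 102 = - 5 \left(- 5 \sqrt{169}\right) - 102 = - 5 \left(\left(-5\right) 13\right) - 102 = \left(-5\right) \left(-65\right) - 102 = 325 - 102 = 223$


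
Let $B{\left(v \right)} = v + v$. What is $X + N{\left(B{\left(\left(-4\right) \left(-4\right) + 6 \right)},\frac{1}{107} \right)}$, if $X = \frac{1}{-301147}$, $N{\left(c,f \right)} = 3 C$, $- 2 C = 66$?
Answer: $- \frac{29813554}{301147} \approx -99.0$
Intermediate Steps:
$C = -33$ ($C = \left(- \frac{1}{2}\right) 66 = -33$)
$B{\left(v \right)} = 2 v$
$N{\left(c,f \right)} = -99$ ($N{\left(c,f \right)} = 3 \left(-33\right) = -99$)
$X = - \frac{1}{301147} \approx -3.3206 \cdot 10^{-6}$
$X + N{\left(B{\left(\left(-4\right) \left(-4\right) + 6 \right)},\frac{1}{107} \right)} = - \frac{1}{301147} - 99 = - \frac{29813554}{301147}$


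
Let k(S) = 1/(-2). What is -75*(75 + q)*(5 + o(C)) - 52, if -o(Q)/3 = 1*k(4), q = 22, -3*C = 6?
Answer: -94679/2 ≈ -47340.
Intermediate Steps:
C = -2 (C = -1/3*6 = -2)
k(S) = -1/2
o(Q) = 3/2 (o(Q) = -3*(-1)/2 = -3*(-1/2) = 3/2)
-75*(75 + q)*(5 + o(C)) - 52 = -75*(75 + 22)*(5 + 3/2) - 52 = -7275*13/2 - 52 = -75*1261/2 - 52 = -94575/2 - 52 = -94679/2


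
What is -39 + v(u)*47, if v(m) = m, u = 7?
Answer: 290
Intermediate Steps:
-39 + v(u)*47 = -39 + 7*47 = -39 + 329 = 290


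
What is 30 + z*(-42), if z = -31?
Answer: 1332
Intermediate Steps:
30 + z*(-42) = 30 - 31*(-42) = 30 + 1302 = 1332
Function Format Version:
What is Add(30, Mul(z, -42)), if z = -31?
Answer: 1332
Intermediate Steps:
Add(30, Mul(z, -42)) = Add(30, Mul(-31, -42)) = Add(30, 1302) = 1332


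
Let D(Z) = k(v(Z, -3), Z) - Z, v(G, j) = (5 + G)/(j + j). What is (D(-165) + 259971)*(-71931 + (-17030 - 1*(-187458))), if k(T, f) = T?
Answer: 76875726536/3 ≈ 2.5625e+10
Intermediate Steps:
v(G, j) = (5 + G)/(2*j) (v(G, j) = (5 + G)/((2*j)) = (5 + G)*(1/(2*j)) = (5 + G)/(2*j))
D(Z) = -⅚ - 7*Z/6 (D(Z) = (½)*(5 + Z)/(-3) - Z = (½)*(-⅓)*(5 + Z) - Z = (-⅚ - Z/6) - Z = -⅚ - 7*Z/6)
(D(-165) + 259971)*(-71931 + (-17030 - 1*(-187458))) = ((-⅚ - 7/6*(-165)) + 259971)*(-71931 + (-17030 - 1*(-187458))) = ((-⅚ + 385/2) + 259971)*(-71931 + (-17030 + 187458)) = (575/3 + 259971)*(-71931 + 170428) = (780488/3)*98497 = 76875726536/3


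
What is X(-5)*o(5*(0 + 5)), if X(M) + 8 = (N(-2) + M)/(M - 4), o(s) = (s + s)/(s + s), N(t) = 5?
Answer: -8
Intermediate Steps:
o(s) = 1 (o(s) = (2*s)/((2*s)) = (2*s)*(1/(2*s)) = 1)
X(M) = -8 + (5 + M)/(-4 + M) (X(M) = -8 + (5 + M)/(M - 4) = -8 + (5 + M)/(-4 + M))
X(-5)*o(5*(0 + 5)) = ((37 - 7*(-5))/(-4 - 5))*1 = ((37 + 35)/(-9))*1 = -⅑*72*1 = -8*1 = -8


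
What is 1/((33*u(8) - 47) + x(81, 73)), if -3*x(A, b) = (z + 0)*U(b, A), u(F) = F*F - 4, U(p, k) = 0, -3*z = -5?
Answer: 1/1933 ≈ 0.00051733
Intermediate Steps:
z = 5/3 (z = -1/3*(-5) = 5/3 ≈ 1.6667)
u(F) = -4 + F**2 (u(F) = F**2 - 4 = -4 + F**2)
x(A, b) = 0 (x(A, b) = -(5/3 + 0)*0/3 = -5*0/9 = -1/3*0 = 0)
1/((33*u(8) - 47) + x(81, 73)) = 1/((33*(-4 + 8**2) - 47) + 0) = 1/((33*(-4 + 64) - 47) + 0) = 1/((33*60 - 47) + 0) = 1/((1980 - 47) + 0) = 1/(1933 + 0) = 1/1933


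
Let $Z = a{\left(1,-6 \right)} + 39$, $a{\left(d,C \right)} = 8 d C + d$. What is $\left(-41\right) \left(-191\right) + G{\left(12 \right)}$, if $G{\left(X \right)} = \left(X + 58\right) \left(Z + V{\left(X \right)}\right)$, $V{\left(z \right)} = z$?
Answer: $8111$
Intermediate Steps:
$a{\left(d,C \right)} = d + 8 C d$ ($a{\left(d,C \right)} = 8 C d + d = d + 8 C d$)
$Z = -8$ ($Z = 1 \left(1 + 8 \left(-6\right)\right) + 39 = 1 \left(1 - 48\right) + 39 = 1 \left(-47\right) + 39 = -47 + 39 = -8$)
$G{\left(X \right)} = \left(-8 + X\right) \left(58 + X\right)$ ($G{\left(X \right)} = \left(X + 58\right) \left(-8 + X\right) = \left(58 + X\right) \left(-8 + X\right) = \left(-8 + X\right) \left(58 + X\right)$)
$\left(-41\right) \left(-191\right) + G{\left(12 \right)} = \left(-41\right) \left(-191\right) + \left(-464 + 12^{2} + 50 \cdot 12\right) = 7831 + \left(-464 + 144 + 600\right) = 7831 + 280 = 8111$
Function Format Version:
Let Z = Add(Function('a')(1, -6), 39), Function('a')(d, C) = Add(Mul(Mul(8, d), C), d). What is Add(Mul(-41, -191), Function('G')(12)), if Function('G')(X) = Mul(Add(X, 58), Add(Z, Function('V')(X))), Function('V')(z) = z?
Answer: 8111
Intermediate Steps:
Function('a')(d, C) = Add(d, Mul(8, C, d)) (Function('a')(d, C) = Add(Mul(8, C, d), d) = Add(d, Mul(8, C, d)))
Z = -8 (Z = Add(Mul(1, Add(1, Mul(8, -6))), 39) = Add(Mul(1, Add(1, -48)), 39) = Add(Mul(1, -47), 39) = Add(-47, 39) = -8)
Function('G')(X) = Mul(Add(-8, X), Add(58, X)) (Function('G')(X) = Mul(Add(X, 58), Add(-8, X)) = Mul(Add(58, X), Add(-8, X)) = Mul(Add(-8, X), Add(58, X)))
Add(Mul(-41, -191), Function('G')(12)) = Add(Mul(-41, -191), Add(-464, Pow(12, 2), Mul(50, 12))) = Add(7831, Add(-464, 144, 600)) = Add(7831, 280) = 8111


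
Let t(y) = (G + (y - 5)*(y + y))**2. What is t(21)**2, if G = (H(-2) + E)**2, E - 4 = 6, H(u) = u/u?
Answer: 395451064801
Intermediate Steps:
H(u) = 1
E = 10 (E = 4 + 6 = 10)
G = 121 (G = (1 + 10)**2 = 11**2 = 121)
t(y) = (121 + 2*y*(-5 + y))**2 (t(y) = (121 + (y - 5)*(y + y))**2 = (121 + (-5 + y)*(2*y))**2 = (121 + 2*y*(-5 + y))**2)
t(21)**2 = ((121 - 10*21 + 2*21**2)**2)**2 = ((121 - 210 + 2*441)**2)**2 = ((121 - 210 + 882)**2)**2 = (793**2)**2 = 628849**2 = 395451064801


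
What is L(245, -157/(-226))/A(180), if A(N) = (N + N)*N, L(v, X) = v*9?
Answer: 49/1440 ≈ 0.034028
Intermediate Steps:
L(v, X) = 9*v
A(N) = 2*N² (A(N) = (2*N)*N = 2*N²)
L(245, -157/(-226))/A(180) = (9*245)/((2*180²)) = 2205/((2*32400)) = 2205/64800 = 2205*(1/64800) = 49/1440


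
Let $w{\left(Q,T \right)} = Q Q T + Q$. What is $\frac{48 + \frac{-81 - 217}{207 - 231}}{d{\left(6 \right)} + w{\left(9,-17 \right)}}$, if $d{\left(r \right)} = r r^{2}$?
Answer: $- \frac{725}{13824} \approx -0.052445$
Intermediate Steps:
$w{\left(Q,T \right)} = Q + T Q^{2}$ ($w{\left(Q,T \right)} = Q^{2} T + Q = T Q^{2} + Q = Q + T Q^{2}$)
$d{\left(r \right)} = r^{3}$
$\frac{48 + \frac{-81 - 217}{207 - 231}}{d{\left(6 \right)} + w{\left(9,-17 \right)}} = \frac{48 + \frac{-81 - 217}{207 - 231}}{6^{3} + 9 \left(1 + 9 \left(-17\right)\right)} = \frac{48 - \frac{298}{-24}}{216 + 9 \left(1 - 153\right)} = \frac{48 - - \frac{149}{12}}{216 + 9 \left(-152\right)} = \frac{48 + \frac{149}{12}}{216 - 1368} = \frac{725}{12 \left(-1152\right)} = \frac{725}{12} \left(- \frac{1}{1152}\right) = - \frac{725}{13824}$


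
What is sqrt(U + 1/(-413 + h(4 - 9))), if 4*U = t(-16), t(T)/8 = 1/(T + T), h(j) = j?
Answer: I*sqrt(45353)/836 ≈ 0.25474*I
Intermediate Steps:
t(T) = 4/T (t(T) = 8/(T + T) = 8/((2*T)) = 8*(1/(2*T)) = 4/T)
U = -1/16 (U = (4/(-16))/4 = (4*(-1/16))/4 = (1/4)*(-1/4) = -1/16 ≈ -0.062500)
sqrt(U + 1/(-413 + h(4 - 9))) = sqrt(-1/16 + 1/(-413 + (4 - 9))) = sqrt(-1/16 + 1/(-413 - 5)) = sqrt(-1/16 + 1/(-418)) = sqrt(-1/16 - 1/418) = sqrt(-217/3344) = I*sqrt(45353)/836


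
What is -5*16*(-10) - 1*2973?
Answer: -2173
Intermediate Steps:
-5*16*(-10) - 1*2973 = -80*(-10) - 2973 = 800 - 2973 = -2173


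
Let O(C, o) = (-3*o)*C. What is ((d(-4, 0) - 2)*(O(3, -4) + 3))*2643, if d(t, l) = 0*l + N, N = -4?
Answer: -618462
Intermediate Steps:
O(C, o) = -3*C*o
d(t, l) = -4 (d(t, l) = 0*l - 4 = 0 - 4 = -4)
((d(-4, 0) - 2)*(O(3, -4) + 3))*2643 = ((-4 - 2)*(-3*3*(-4) + 3))*2643 = -6*(36 + 3)*2643 = -6*39*2643 = -234*2643 = -618462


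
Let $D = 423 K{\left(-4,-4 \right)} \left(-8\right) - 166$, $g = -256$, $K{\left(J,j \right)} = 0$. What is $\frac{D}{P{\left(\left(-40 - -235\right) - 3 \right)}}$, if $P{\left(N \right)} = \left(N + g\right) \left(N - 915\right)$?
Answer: $- \frac{83}{23136} \approx -0.0035875$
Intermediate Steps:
$P{\left(N \right)} = \left(-915 + N\right) \left(-256 + N\right)$ ($P{\left(N \right)} = \left(N - 256\right) \left(N - 915\right) = \left(-256 + N\right) \left(-915 + N\right) = \left(-915 + N\right) \left(-256 + N\right)$)
$D = -166$ ($D = 423 \cdot 0 \left(-8\right) - 166 = 423 \cdot 0 - 166 = 0 - 166 = -166$)
$\frac{D}{P{\left(\left(-40 - -235\right) - 3 \right)}} = - \frac{166}{234240 + \left(\left(-40 - -235\right) - 3\right)^{2} - 1171 \left(\left(-40 - -235\right) - 3\right)} = - \frac{166}{234240 + \left(\left(-40 + 235\right) - 3\right)^{2} - 1171 \left(\left(-40 + 235\right) - 3\right)} = - \frac{166}{234240 + \left(195 - 3\right)^{2} - 1171 \left(195 - 3\right)} = - \frac{166}{234240 + 192^{2} - 224832} = - \frac{166}{234240 + 36864 - 224832} = - \frac{166}{46272} = \left(-166\right) \frac{1}{46272} = - \frac{83}{23136}$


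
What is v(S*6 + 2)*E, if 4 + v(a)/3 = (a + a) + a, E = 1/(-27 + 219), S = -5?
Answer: -11/8 ≈ -1.3750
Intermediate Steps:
E = 1/192 ≈ 0.0052083
v(a) = -12 + 9*a (v(a) = -12 + 3*((a + a) + a) = -12 + 3*(2*a + a) = -12 + 3*(3*a) = -12 + 9*a)
v(S*6 + 2)*E = (-12 + 9*(-5*6 + 2))*(1/192) = (-12 + 9*(-30 + 2))*(1/192) = (-12 + 9*(-28))*(1/192) = (-12 - 252)*(1/192) = -264*1/192 = -11/8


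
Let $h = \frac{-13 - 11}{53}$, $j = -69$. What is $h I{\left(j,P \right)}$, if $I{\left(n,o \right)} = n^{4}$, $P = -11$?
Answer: $- \frac{544010904}{53} \approx -1.0264 \cdot 10^{7}$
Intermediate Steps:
$h = - \frac{24}{53}$ ($h = \left(-24\right) \frac{1}{53} = - \frac{24}{53} \approx -0.45283$)
$h I{\left(j,P \right)} = - \frac{24 \left(-69\right)^{4}}{53} = \left(- \frac{24}{53}\right) 22667121 = - \frac{544010904}{53}$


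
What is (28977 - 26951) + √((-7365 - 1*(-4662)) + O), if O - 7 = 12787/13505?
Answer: 2026 + 3*I*√54615259885/13505 ≈ 2026.0 + 51.914*I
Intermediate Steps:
O = 107322/13505 (O = 7 + 12787/13505 = 107322/13505 ≈ 7.9468)
(28977 - 26951) + √((-7365 - 1*(-4662)) + O) = (28977 - 26951) + √((-7365 - 1*(-4662)) + 107322/13505) = 2026 + √((-7365 + 4662) + 107322/13505) = 2026 + √(-2703 + 107322/13505) = 2026 + √(-36396693/13505) = 2026 + 3*I*√54615259885/13505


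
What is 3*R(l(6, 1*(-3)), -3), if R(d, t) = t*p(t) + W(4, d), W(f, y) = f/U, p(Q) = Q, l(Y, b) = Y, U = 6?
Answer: 29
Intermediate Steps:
W(f, y) = f/6
R(d, t) = 2/3 + t**2 (R(d, t) = t*t + (1/6)*4 = t**2 + 2/3 = 2/3 + t**2)
3*R(l(6, 1*(-3)), -3) = 3*(2/3 + (-3)**2) = 3*(2/3 + 9) = 3*(29/3) = 29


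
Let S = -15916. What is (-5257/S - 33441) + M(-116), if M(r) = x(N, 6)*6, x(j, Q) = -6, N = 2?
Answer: -532814675/15916 ≈ -33477.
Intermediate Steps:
M(r) = -36 (M(r) = -6*6 = -36)
(-5257/S - 33441) + M(-116) = (-5257/(-15916) - 33441) - 36 = (-5257*(-1/15916) - 33441) - 36 = (5257/15916 - 33441) - 36 = -532241699/15916 - 36 = -532814675/15916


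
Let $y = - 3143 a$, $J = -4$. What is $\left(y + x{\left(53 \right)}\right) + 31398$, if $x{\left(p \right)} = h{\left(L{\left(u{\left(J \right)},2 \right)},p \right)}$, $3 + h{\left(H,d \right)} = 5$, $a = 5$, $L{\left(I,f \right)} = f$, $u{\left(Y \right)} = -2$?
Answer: $15685$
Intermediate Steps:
$h{\left(H,d \right)} = 2$ ($h{\left(H,d \right)} = -3 + 5 = 2$)
$x{\left(p \right)} = 2$
$y = -15715$ ($y = \left(-3143\right) 5 = -15715$)
$\left(y + x{\left(53 \right)}\right) + 31398 = \left(-15715 + 2\right) + 31398 = -15713 + 31398 = 15685$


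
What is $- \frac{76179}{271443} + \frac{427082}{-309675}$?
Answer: $- \frac{46506383717}{28019703675} \approx -1.6598$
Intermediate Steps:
$- \frac{76179}{271443} + \frac{427082}{-309675} = \left(-76179\right) \frac{1}{271443} + 427082 \left(- \frac{1}{309675}\right) = - \frac{25393}{90481} - \frac{427082}{309675} = - \frac{46506383717}{28019703675}$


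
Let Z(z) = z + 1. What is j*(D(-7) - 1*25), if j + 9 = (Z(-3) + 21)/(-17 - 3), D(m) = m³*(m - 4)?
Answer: -186463/5 ≈ -37293.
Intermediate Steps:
D(m) = m³*(-4 + m)
Z(z) = 1 + z
j = -199/20 (j = -9 + ((1 - 3) + 21)/(-17 - 3) = -9 + (-2 + 21)/(-20) = -9 + 19*(-1/20) = -9 - 19/20 = -199/20 ≈ -9.9500)
j*(D(-7) - 1*25) = -199*((-7)³*(-4 - 7) - 1*25)/20 = -199*(-343*(-11) - 25)/20 = -199*(3773 - 25)/20 = -199/20*3748 = -186463/5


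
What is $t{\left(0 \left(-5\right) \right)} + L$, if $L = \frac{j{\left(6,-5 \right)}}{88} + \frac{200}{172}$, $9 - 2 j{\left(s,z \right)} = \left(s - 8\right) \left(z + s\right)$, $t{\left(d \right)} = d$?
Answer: $\frac{843}{688} \approx 1.2253$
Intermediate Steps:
$j{\left(s,z \right)} = \frac{9}{2} - \frac{\left(-8 + s\right) \left(s + z\right)}{2}$ ($j{\left(s,z \right)} = \frac{9}{2} - \frac{\left(s - 8\right) \left(z + s\right)}{2} = \frac{9}{2} - \frac{\left(-8 + s\right) \left(s + z\right)}{2}$)
$L = \frac{843}{688}$ ($L = \frac{\frac{9}{2} + 4 \cdot 6 + 4 \left(-5\right) - \frac{6^{2}}{2} - 3 \left(-5\right)}{88} + \frac{200}{172} = \left(\frac{9}{2} + 24 - 20 - 18 + 15\right) \frac{1}{88} + 200 \cdot \frac{1}{172} = \left(\frac{9}{2} + 24 - 20 - 18 + 15\right) \frac{1}{88} + \frac{50}{43} = \frac{11}{2} \cdot \frac{1}{88} + \frac{50}{43} = \frac{1}{16} + \frac{50}{43} = \frac{843}{688} \approx 1.2253$)
$t{\left(0 \left(-5\right) \right)} + L = 0 \left(-5\right) + \frac{843}{688} = 0 + \frac{843}{688} = \frac{843}{688}$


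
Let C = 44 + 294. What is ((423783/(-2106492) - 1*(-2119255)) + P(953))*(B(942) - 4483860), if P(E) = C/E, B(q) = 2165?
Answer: -6355606571525624779505/669162292 ≈ -9.4979e+12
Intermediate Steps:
C = 338
P(E) = 338/E
((423783/(-2106492) - 1*(-2119255)) + P(953))*(B(942) - 4483860) = ((423783/(-2106492) - 1*(-2119255)) + 338/953)*(2165 - 4483860) = ((423783*(-1/2106492) + 2119255) + 338*(1/953))*(-4481695) = ((-141261/702164 + 2119255) + 338/953)*(-4481695) = (1488064426559/702164 + 338/953)*(-4481695) = (1418125635842159/669162292)*(-4481695) = -6355606571525624779505/669162292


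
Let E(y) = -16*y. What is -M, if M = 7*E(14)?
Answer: 1568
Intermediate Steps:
M = -1568 (M = 7*(-16*14) = 7*(-224) = -1568)
-M = -1*(-1568) = 1568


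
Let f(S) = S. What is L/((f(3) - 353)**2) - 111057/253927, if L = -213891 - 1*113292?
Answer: -96685080141/31106057500 ≈ -3.1082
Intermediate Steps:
L = -327183 (L = -213891 - 113292 = -327183)
L/((f(3) - 353)**2) - 111057/253927 = -327183/(3 - 353)**2 - 111057/253927 = -327183/((-350)**2) - 111057*1/253927 = -327183/122500 - 111057/253927 = -96685080141/31106057500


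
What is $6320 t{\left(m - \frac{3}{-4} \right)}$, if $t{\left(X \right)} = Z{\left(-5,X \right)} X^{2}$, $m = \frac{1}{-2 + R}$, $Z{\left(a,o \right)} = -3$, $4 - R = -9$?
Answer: $- \frac{1622265}{121} \approx -13407.0$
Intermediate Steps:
$R = 13$ ($R = 4 - -9 = 4 + 9 = 13$)
$m = \frac{1}{11}$ ($m = \frac{1}{-2 + 13} = \frac{1}{11} \approx 0.090909$)
$t{\left(X \right)} = - 3 X^{2}$
$6320 t{\left(m - \frac{3}{-4} \right)} = 6320 \left(- 3 \left(\frac{1}{11} - \frac{3}{-4}\right)^{2}\right) = 6320 \left(- 3 \left(\frac{1}{11} - 3 \left(- \frac{1}{4}\right)\right)^{2}\right) = 6320 \left(- 3 \left(\frac{1}{11} - - \frac{3}{4}\right)^{2}\right) = 6320 \left(- 3 \left(\frac{1}{11} + \frac{3}{4}\right)^{2}\right) = 6320 \left(- 3 \left(\frac{37}{44}\right)^{2}\right) = 6320 \left(\left(-3\right) \frac{1369}{1936}\right) = 6320 \left(- \frac{4107}{1936}\right) = - \frac{1622265}{121}$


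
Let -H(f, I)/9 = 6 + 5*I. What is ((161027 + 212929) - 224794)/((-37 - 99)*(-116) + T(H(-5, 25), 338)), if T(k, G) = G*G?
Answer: 74581/65010 ≈ 1.1472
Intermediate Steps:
H(f, I) = -54 - 45*I (H(f, I) = -9*(6 + 5*I) = -54 - 45*I)
T(k, G) = G²
((161027 + 212929) - 224794)/((-37 - 99)*(-116) + T(H(-5, 25), 338)) = ((161027 + 212929) - 224794)/((-37 - 99)*(-116) + 338²) = (373956 - 224794)/(-136*(-116) + 114244) = 149162/(15776 + 114244) = 149162/130020 = 149162*(1/130020) = 74581/65010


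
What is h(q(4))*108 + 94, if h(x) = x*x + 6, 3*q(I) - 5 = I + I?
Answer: 2770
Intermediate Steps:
q(I) = 5/3 + 2*I/3 (q(I) = 5/3 + (I + I)/3 = 5/3 + (2*I)/3 = 5/3 + 2*I/3)
h(x) = 6 + x**2 (h(x) = x**2 + 6 = 6 + x**2)
h(q(4))*108 + 94 = (6 + (5/3 + (2/3)*4)**2)*108 + 94 = (6 + (5/3 + 8/3)**2)*108 + 94 = (6 + (13/3)**2)*108 + 94 = (6 + 169/9)*108 + 94 = (223/9)*108 + 94 = 2676 + 94 = 2770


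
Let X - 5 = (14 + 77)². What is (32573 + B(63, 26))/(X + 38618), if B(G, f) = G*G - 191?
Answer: 36351/46904 ≈ 0.77501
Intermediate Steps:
X = 8286 (X = 5 + (14 + 77)² = 5 + 91² = 5 + 8281 = 8286)
B(G, f) = -191 + G² (B(G, f) = G² - 191 = -191 + G²)
(32573 + B(63, 26))/(X + 38618) = (32573 + (-191 + 63²))/(8286 + 38618) = (32573 + (-191 + 3969))/46904 = (32573 + 3778)*(1/46904) = 36351*(1/46904) = 36351/46904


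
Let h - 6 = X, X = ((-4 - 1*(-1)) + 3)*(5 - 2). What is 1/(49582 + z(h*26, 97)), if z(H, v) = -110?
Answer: 1/49472 ≈ 2.0213e-5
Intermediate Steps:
X = 0 (X = ((-4 + 1) + 3)*3 = (-3 + 3)*3 = 0*3 = 0)
h = 6 (h = 6 + 0 = 6)
1/(49582 + z(h*26, 97)) = 1/(49582 - 110) = 1/49472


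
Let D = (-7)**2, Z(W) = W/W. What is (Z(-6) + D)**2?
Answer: 2500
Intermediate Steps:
Z(W) = 1
D = 49
(Z(-6) + D)**2 = (1 + 49)**2 = 50**2 = 2500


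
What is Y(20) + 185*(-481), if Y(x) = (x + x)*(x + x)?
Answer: -87385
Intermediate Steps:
Y(x) = 4*x**2 (Y(x) = (2*x)*(2*x) = 4*x**2)
Y(20) + 185*(-481) = 4*20**2 + 185*(-481) = 4*400 - 88985 = 1600 - 88985 = -87385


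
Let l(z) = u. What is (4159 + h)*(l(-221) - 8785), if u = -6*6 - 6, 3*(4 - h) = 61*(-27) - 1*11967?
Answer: -76803727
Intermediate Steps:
h = 4542 (h = 4 - (61*(-27) - 1*11967)/3 = 4 - (-1647 - 11967)/3 = 4 - 1/3*(-13614) = 4 + 4538 = 4542)
u = -42 (u = -36 - 6 = -42)
l(z) = -42
(4159 + h)*(l(-221) - 8785) = (4159 + 4542)*(-42 - 8785) = 8701*(-8827) = -76803727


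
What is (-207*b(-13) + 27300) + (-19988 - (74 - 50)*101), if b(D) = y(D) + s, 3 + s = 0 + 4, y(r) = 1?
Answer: 4474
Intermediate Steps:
s = 1 (s = -3 + (0 + 4) = -3 + 4 = 1)
b(D) = 2 (b(D) = 1 + 1 = 2)
(-207*b(-13) + 27300) + (-19988 - (74 - 50)*101) = (-207*2 + 27300) + (-19988 - (74 - 50)*101) = (-414 + 27300) + (-19988 - 24*101) = 26886 + (-19988 - 1*2424) = 26886 + (-19988 - 2424) = 26886 - 22412 = 4474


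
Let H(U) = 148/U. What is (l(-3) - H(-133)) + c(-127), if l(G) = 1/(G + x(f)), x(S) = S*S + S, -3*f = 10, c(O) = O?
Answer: -718752/5719 ≈ -125.68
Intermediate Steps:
f = -10/3 (f = -⅓*10 = -10/3 ≈ -3.3333)
x(S) = S + S² (x(S) = S² + S = S + S²)
l(G) = 1/(70/9 + G) (l(G) = 1/(G - 10*(1 - 10/3)/3) = 1/(G - 10/3*(-7/3)) = 1/(G + 70/9) = 1/(70/9 + G))
(l(-3) - H(-133)) + c(-127) = (9/(70 + 9*(-3)) - 148/(-133)) - 127 = (9/(70 - 27) - 148*(-1)/133) - 127 = (9/43 - 1*(-148/133)) - 127 = (9*(1/43) + 148/133) - 127 = (9/43 + 148/133) - 127 = 7561/5719 - 127 = -718752/5719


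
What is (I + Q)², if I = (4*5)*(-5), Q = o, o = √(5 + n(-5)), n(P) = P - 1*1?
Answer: (100 - I)² ≈ 9999.0 - 200.0*I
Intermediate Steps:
n(P) = -1 + P (n(P) = P - 1 = -1 + P)
o = I (o = √(5 + (-1 - 5)) = √(5 - 6) = √(-1) = I ≈ 1.0*I)
Q = I ≈ 1.0*I
I = -100 (I = 20*(-5) = -100)
(I + Q)² = (-100 + I)²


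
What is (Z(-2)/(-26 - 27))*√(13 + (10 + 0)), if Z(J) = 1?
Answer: -√23/53 ≈ -0.090487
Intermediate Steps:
(Z(-2)/(-26 - 27))*√(13 + (10 + 0)) = (1/(-26 - 27))*√(13 + (10 + 0)) = (1/(-53))*√(13 + 10) = (1*(-1/53))*√23 = -√23/53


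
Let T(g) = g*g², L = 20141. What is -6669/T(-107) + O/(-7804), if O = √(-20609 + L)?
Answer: 6669/1225043 - 3*I*√13/3902 ≈ 0.0054439 - 0.0027721*I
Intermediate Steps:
T(g) = g³
O = 6*I*√13 (O = √(-20609 + 20141) = √(-468) = 6*I*√13 ≈ 21.633*I)
-6669/T(-107) + O/(-7804) = -6669/((-107)³) + (6*I*√13)/(-7804) = -6669/(-1225043) + (6*I*√13)*(-1/7804) = -6669*(-1/1225043) - 3*I*√13/3902 = 6669/1225043 - 3*I*√13/3902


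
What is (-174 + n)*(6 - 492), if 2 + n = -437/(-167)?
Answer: 14072130/167 ≈ 84264.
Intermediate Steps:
n = 103/167 (n = -2 - 437/(-167) = -2 - 437*(-1/167) = -2 + 437/167 = 103/167 ≈ 0.61677)
(-174 + n)*(6 - 492) = (-174 + 103/167)*(6 - 492) = -28955/167*(-486) = 14072130/167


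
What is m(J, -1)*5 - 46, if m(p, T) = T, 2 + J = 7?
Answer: -51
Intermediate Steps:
J = 5 (J = -2 + 7 = 5)
m(J, -1)*5 - 46 = -1*5 - 46 = -5 - 46 = -51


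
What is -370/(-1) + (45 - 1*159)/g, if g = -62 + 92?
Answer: 1831/5 ≈ 366.20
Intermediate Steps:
g = 30
-370/(-1) + (45 - 1*159)/g = -370/(-1) + (45 - 1*159)/30 = -370*(-1) + (45 - 159)*(1/30) = 370 - 114*1/30 = 370 - 19/5 = 1831/5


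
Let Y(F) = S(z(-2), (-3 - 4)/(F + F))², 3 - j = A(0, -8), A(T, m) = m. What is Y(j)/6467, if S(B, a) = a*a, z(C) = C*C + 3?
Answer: 2401/1514933552 ≈ 1.5849e-6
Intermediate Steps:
j = 11 (j = 3 - 1*(-8) = 3 + 8 = 11)
z(C) = 3 + C² (z(C) = C² + 3 = 3 + C²)
S(B, a) = a²
Y(F) = 2401/(16*F⁴) (Y(F) = (((-3 - 4)/(F + F))²)² = ((-7*1/(2*F))²)² = ((-7/(2*F))²)² = (49/(4*F²))² = 2401/(16*F⁴))
Y(j)/6467 = ((2401/16)/11⁴)/6467 = ((2401/16)*(1/14641))*(1/6467) = (2401/234256)*(1/6467) = 2401/1514933552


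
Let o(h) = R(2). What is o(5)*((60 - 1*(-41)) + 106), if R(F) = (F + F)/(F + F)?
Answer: 207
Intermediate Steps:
R(F) = 1 (R(F) = (2*F)/((2*F)) = (2*F)*(1/(2*F)) = 1)
o(h) = 1
o(5)*((60 - 1*(-41)) + 106) = 1*((60 - 1*(-41)) + 106) = 1*((60 + 41) + 106) = 1*(101 + 106) = 1*207 = 207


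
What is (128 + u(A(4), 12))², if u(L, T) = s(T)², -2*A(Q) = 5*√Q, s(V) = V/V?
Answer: 16641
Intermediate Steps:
s(V) = 1
A(Q) = -5*√Q/2
u(L, T) = 1 (u(L, T) = 1² = 1)
(128 + u(A(4), 12))² = (128 + 1)² = 129² = 16641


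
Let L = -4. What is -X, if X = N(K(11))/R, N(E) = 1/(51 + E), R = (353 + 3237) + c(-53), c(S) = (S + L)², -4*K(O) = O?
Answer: -4/1319927 ≈ -3.0305e-6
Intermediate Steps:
K(O) = -O/4
c(S) = (-4 + S)² (c(S) = (S - 4)² = (-4 + S)²)
R = 6839 (R = (353 + 3237) + (-4 - 53)² = 3590 + (-57)² = 3590 + 3249 = 6839)
X = 4/1319927 (X = 1/((51 - ¼*11)*6839) = (1/6839)/(51 - 11/4) = (1/6839)/(193/4) = (4/193)*(1/6839) = 4/1319927 ≈ 3.0305e-6)
-X = -1*4/1319927 = -4/1319927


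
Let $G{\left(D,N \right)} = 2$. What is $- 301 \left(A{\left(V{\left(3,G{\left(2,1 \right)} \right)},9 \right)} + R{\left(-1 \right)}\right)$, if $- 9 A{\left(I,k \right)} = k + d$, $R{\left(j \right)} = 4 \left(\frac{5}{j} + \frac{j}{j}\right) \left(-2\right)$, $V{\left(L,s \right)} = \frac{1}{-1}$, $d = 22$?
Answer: $- \frac{77357}{9} \approx -8595.2$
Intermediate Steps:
$V{\left(L,s \right)} = -1$
$R{\left(j \right)} = -8 - \frac{40}{j}$ ($R{\left(j \right)} = 4 \left(\frac{5}{j} + 1\right) \left(-2\right) = 4 \left(1 + \frac{5}{j}\right) \left(-2\right) = \left(4 + \frac{20}{j}\right) \left(-2\right) = -8 - \frac{40}{j}$)
$A{\left(I,k \right)} = - \frac{22}{9} - \frac{k}{9}$ ($A{\left(I,k \right)} = - \frac{k + 22}{9} = - \frac{22 + k}{9} = - \frac{22}{9} - \frac{k}{9}$)
$- 301 \left(A{\left(V{\left(3,G{\left(2,1 \right)} \right)},9 \right)} + R{\left(-1 \right)}\right) = - 301 \left(\left(- \frac{22}{9} - 1\right) - \left(8 + \frac{40}{-1}\right)\right) = - 301 \left(\left(- \frac{22}{9} - 1\right) - -32\right) = - 301 \left(- \frac{31}{9} + \left(-8 + 40\right)\right) = - 301 \left(- \frac{31}{9} + 32\right) = \left(-301\right) \frac{257}{9} = - \frac{77357}{9}$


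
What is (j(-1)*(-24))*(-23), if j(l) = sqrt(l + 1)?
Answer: 0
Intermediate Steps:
j(l) = sqrt(1 + l)
(j(-1)*(-24))*(-23) = (sqrt(1 - 1)*(-24))*(-23) = (sqrt(0)*(-24))*(-23) = (0*(-24))*(-23) = 0*(-23) = 0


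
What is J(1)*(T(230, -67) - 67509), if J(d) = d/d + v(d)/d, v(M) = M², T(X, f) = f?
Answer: -135152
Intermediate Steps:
J(d) = 1 + d (J(d) = d/d + d²/d = 1 + d)
J(1)*(T(230, -67) - 67509) = (1 + 1)*(-67 - 67509) = 2*(-67576) = -135152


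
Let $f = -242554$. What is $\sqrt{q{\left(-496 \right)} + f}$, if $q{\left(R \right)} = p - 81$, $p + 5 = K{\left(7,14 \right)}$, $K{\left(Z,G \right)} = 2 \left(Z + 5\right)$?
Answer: $2 i \sqrt{60654} \approx 492.56 i$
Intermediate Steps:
$K{\left(Z,G \right)} = 10 + 2 Z$ ($K{\left(Z,G \right)} = 2 \left(5 + Z\right) = 10 + 2 Z$)
$p = 19$ ($p = -5 + \left(10 + 2 \cdot 7\right) = -5 + \left(10 + 14\right) = -5 + 24 = 19$)
$q{\left(R \right)} = -62$ ($q{\left(R \right)} = 19 - 81 = -62$)
$\sqrt{q{\left(-496 \right)} + f} = \sqrt{-62 - 242554} = \sqrt{-242616} = 2 i \sqrt{60654}$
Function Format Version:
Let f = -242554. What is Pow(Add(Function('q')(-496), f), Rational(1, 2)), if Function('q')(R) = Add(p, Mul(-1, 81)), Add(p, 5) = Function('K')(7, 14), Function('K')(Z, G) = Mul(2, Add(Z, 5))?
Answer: Mul(2, I, Pow(60654, Rational(1, 2))) ≈ Mul(492.56, I)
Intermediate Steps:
Function('K')(Z, G) = Add(10, Mul(2, Z)) (Function('K')(Z, G) = Mul(2, Add(5, Z)) = Add(10, Mul(2, Z)))
p = 19 (p = Add(-5, Add(10, Mul(2, 7))) = Add(-5, Add(10, 14)) = Add(-5, 24) = 19)
Function('q')(R) = -62 (Function('q')(R) = Add(19, Mul(-1, 81)) = Add(19, -81) = -62)
Pow(Add(Function('q')(-496), f), Rational(1, 2)) = Pow(Add(-62, -242554), Rational(1, 2)) = Pow(-242616, Rational(1, 2)) = Mul(2, I, Pow(60654, Rational(1, 2)))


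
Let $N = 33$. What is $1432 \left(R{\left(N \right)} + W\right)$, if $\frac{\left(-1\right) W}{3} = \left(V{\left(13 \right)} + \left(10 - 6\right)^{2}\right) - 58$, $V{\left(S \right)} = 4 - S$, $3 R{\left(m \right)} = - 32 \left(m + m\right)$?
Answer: $-789032$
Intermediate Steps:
$R{\left(m \right)} = - \frac{64 m}{3}$ ($R{\left(m \right)} = \frac{\left(-32\right) \left(m + m\right)}{3} = \frac{\left(-32\right) 2 m}{3} = \frac{\left(-64\right) m}{3} = - \frac{64 m}{3}$)
$W = 153$ ($W = - 3 \left(\left(\left(4 - 13\right) + \left(10 - 6\right)^{2}\right) - 58\right) = - 3 \left(\left(\left(4 - 13\right) + 4^{2}\right) - 58\right) = - 3 \left(\left(-9 + 16\right) - 58\right) = - 3 \left(7 - 58\right) = \left(-3\right) \left(-51\right) = 153$)
$1432 \left(R{\left(N \right)} + W\right) = 1432 \left(\left(- \frac{64}{3}\right) 33 + 153\right) = 1432 \left(-704 + 153\right) = 1432 \left(-551\right) = -789032$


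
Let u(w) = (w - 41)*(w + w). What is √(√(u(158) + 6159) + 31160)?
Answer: √(31160 + √43131) ≈ 177.11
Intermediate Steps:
u(w) = 2*w*(-41 + w) (u(w) = (-41 + w)*(2*w) = 2*w*(-41 + w))
√(√(u(158) + 6159) + 31160) = √(√(2*158*(-41 + 158) + 6159) + 31160) = √(√(2*158*117 + 6159) + 31160) = √(√(36972 + 6159) + 31160) = √(√43131 + 31160) = √(31160 + √43131)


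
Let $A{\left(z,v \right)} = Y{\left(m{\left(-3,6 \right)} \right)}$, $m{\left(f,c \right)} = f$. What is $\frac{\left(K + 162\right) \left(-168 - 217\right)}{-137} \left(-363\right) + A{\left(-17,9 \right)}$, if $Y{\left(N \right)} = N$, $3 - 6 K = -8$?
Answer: $- \frac{45793877}{274} \approx -1.6713 \cdot 10^{5}$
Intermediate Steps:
$K = \frac{11}{6}$ ($K = \frac{1}{2} - - \frac{4}{3} = \frac{1}{2} + \frac{4}{3} = \frac{11}{6} \approx 1.8333$)
$A{\left(z,v \right)} = -3$
$\frac{\left(K + 162\right) \left(-168 - 217\right)}{-137} \left(-363\right) + A{\left(-17,9 \right)} = \frac{\left(\frac{11}{6} + 162\right) \left(-168 - 217\right)}{-137} \left(-363\right) - 3 = \frac{983}{6} \left(-385\right) \left(- \frac{1}{137}\right) \left(-363\right) - 3 = \left(- \frac{378455}{6}\right) \left(- \frac{1}{137}\right) \left(-363\right) - 3 = \frac{378455}{822} \left(-363\right) - 3 = - \frac{45793055}{274} - 3 = - \frac{45793877}{274}$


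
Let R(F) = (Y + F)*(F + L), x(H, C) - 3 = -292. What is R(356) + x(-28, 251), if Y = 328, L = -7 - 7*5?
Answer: 214487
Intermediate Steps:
L = -42 (L = -7 - 35 = -42)
x(H, C) = -289 (x(H, C) = 3 - 292 = -289)
R(F) = (-42 + F)*(328 + F) (R(F) = (328 + F)*(F - 42) = (328 + F)*(-42 + F) = (-42 + F)*(328 + F))
R(356) + x(-28, 251) = (-13776 + 356² + 286*356) - 289 = (-13776 + 126736 + 101816) - 289 = 214776 - 289 = 214487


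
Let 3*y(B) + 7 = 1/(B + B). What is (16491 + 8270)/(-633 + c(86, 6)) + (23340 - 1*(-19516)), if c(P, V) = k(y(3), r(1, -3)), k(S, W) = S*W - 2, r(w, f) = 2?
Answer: 246456287/5756 ≈ 42817.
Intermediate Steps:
y(B) = -7/3 + 1/(6*B) (y(B) = -7/3 + 1/(3*(B + B)) = -7/3 + 1/(3*((2*B))) = -7/3 + (1/(2*B))/3 = -7/3 + 1/(6*B))
k(S, W) = -2 + S*W
c(P, V) = -59/9 (c(P, V) = -2 + ((⅙)*(1 - 14*3)/3)*2 = -2 + ((⅙)*(⅓)*(1 - 42))*2 = -2 + ((⅙)*(⅓)*(-41))*2 = -2 - 41/18*2 = -2 - 41/9 = -59/9)
(16491 + 8270)/(-633 + c(86, 6)) + (23340 - 1*(-19516)) = (16491 + 8270)/(-633 - 59/9) + (23340 - 1*(-19516)) = 24761/(-5756/9) + (23340 + 19516) = 24761*(-9/5756) + 42856 = -222849/5756 + 42856 = 246456287/5756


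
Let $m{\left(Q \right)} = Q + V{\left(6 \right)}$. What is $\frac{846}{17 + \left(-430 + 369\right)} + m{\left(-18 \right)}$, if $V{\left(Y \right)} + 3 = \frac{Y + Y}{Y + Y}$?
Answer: $- \frac{863}{22} \approx -39.227$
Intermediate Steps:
$V{\left(Y \right)} = -2$ ($V{\left(Y \right)} = -3 + \frac{Y + Y}{Y + Y} = -3 + \frac{2 Y}{2 Y} = -3 + 2 Y \frac{1}{2 Y} = -3 + 1 = -2$)
$m{\left(Q \right)} = -2 + Q$ ($m{\left(Q \right)} = Q - 2 = -2 + Q$)
$\frac{846}{17 + \left(-430 + 369\right)} + m{\left(-18 \right)} = \frac{846}{17 + \left(-430 + 369\right)} - 20 = \frac{846}{17 - 61} - 20 = \frac{846}{-44} - 20 = 846 \left(- \frac{1}{44}\right) - 20 = - \frac{423}{22} - 20 = - \frac{863}{22}$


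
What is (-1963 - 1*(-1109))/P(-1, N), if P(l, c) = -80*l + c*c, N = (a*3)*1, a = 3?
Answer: -122/23 ≈ -5.3043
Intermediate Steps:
N = 9 (N = (3*3)*1 = 9*1 = 9)
P(l, c) = c**2 - 80*l (P(l, c) = -80*l + c**2 = c**2 - 80*l)
(-1963 - 1*(-1109))/P(-1, N) = (-1963 - 1*(-1109))/(9**2 - 80*(-1)) = (-1963 + 1109)/(81 + 80) = -854/161 = -854*1/161 = -122/23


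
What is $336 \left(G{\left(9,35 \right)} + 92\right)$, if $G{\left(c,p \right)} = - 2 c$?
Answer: $24864$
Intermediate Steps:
$336 \left(G{\left(9,35 \right)} + 92\right) = 336 \left(\left(-2\right) 9 + 92\right) = 336 \left(-18 + 92\right) = 336 \cdot 74 = 24864$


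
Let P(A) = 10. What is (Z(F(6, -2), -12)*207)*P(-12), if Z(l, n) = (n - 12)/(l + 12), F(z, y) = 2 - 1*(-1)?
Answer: -3312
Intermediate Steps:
F(z, y) = 3 (F(z, y) = 2 + 1 = 3)
Z(l, n) = (-12 + n)/(12 + l)
(Z(F(6, -2), -12)*207)*P(-12) = (((-12 - 12)/(12 + 3))*207)*10 = ((-24/15)*207)*10 = (((1/15)*(-24))*207)*10 = -8/5*207*10 = -1656/5*10 = -3312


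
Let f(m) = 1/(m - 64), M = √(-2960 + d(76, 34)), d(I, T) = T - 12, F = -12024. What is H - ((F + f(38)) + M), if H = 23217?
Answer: 916267/26 - I*√2938 ≈ 35241.0 - 54.203*I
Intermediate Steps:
d(I, T) = -12 + T
M = I*√2938 (M = √(-2960 + (-12 + 34)) = √(-2960 + 22) = √(-2938) = I*√2938 ≈ 54.203*I)
f(m) = 1/(-64 + m)
H - ((F + f(38)) + M) = 23217 - ((-12024 + 1/(-64 + 38)) + I*√2938) = 23217 - ((-12024 + 1/(-26)) + I*√2938) = 23217 - ((-12024 - 1/26) + I*√2938) = 23217 - (-312625/26 + I*√2938) = 23217 + (312625/26 - I*√2938) = 916267/26 - I*√2938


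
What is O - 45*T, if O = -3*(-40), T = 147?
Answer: -6495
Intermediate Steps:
O = 120
O - 45*T = 120 - 45*147 = 120 - 6615 = -6495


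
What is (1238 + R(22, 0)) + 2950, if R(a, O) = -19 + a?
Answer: 4191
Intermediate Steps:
(1238 + R(22, 0)) + 2950 = (1238 + (-19 + 22)) + 2950 = (1238 + 3) + 2950 = 1241 + 2950 = 4191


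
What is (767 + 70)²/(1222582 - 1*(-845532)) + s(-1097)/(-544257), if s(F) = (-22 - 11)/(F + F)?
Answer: 69712439597620/205794552810651 ≈ 0.33875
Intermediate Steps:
s(F) = -33/(2*F) (s(F) = -33*1/(2*F) = -33/(2*F))
(767 + 70)²/(1222582 - 1*(-845532)) + s(-1097)/(-544257) = (767 + 70)²/(1222582 - 1*(-845532)) - 33/2/(-1097)/(-544257) = 837²/(1222582 + 845532) - 33/2*(-1/1097)*(-1/544257) = 700569/2068114 + (33/2194)*(-1/544257) = 700569*(1/2068114) - 11/398033286 = 700569/2068114 - 11/398033286 = 69712439597620/205794552810651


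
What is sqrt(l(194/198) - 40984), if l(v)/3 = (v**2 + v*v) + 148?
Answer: I*sqrt(397276086)/99 ≈ 201.33*I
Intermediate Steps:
l(v) = 444 + 6*v**2 (l(v) = 3*((v**2 + v*v) + 148) = 3*((v**2 + v**2) + 148) = 3*(2*v**2 + 148) = 3*(148 + 2*v**2) = 444 + 6*v**2)
sqrt(l(194/198) - 40984) = sqrt((444 + 6*(194/198)**2) - 40984) = sqrt((444 + 6*(194*(1/198))**2) - 40984) = sqrt((444 + 6*(97/99)**2) - 40984) = sqrt((444 + 6*(9409/9801)) - 40984) = sqrt((444 + 18818/3267) - 40984) = sqrt(1469366/3267 - 40984) = sqrt(-132425362/3267) = I*sqrt(397276086)/99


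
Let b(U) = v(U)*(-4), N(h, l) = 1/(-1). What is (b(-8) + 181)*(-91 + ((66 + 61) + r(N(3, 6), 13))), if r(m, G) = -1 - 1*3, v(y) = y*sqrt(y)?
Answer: 5792 + 2048*I*sqrt(2) ≈ 5792.0 + 2896.3*I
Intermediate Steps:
N(h, l) = -1
v(y) = y**(3/2)
r(m, G) = -4 (r(m, G) = -1 - 3 = -4)
b(U) = -4*U**(3/2) (b(U) = U**(3/2)*(-4) = -4*U**(3/2))
(b(-8) + 181)*(-91 + ((66 + 61) + r(N(3, 6), 13))) = (-(-64)*I*sqrt(2) + 181)*(-91 + ((66 + 61) - 4)) = (-(-64)*I*sqrt(2) + 181)*(-91 + (127 - 4)) = (64*I*sqrt(2) + 181)*(-91 + 123) = (181 + 64*I*sqrt(2))*32 = 5792 + 2048*I*sqrt(2)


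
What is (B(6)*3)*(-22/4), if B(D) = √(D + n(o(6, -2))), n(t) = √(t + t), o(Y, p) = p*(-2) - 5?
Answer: -33*√(6 + I*√2)/2 ≈ -40.693 - 4.7308*I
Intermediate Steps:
o(Y, p) = -5 - 2*p (o(Y, p) = -2*p - 5 = -5 - 2*p)
n(t) = √2*√t (n(t) = √(2*t) = √2*√t)
B(D) = √(D + I*√2) (B(D) = √(D + √2*√(-5 - 2*(-2))) = √(D + √2*√(-5 + 4)) = √(D + √2*√(-1)) = √(D + √2*I) = √(D + I*√2))
(B(6)*3)*(-22/4) = (√(6 + I*√2)*3)*(-22/4) = (3*√(6 + I*√2))*(-22/4) = (3*√(6 + I*√2))*(-1*11/2) = (3*√(6 + I*√2))*(-11/2) = -33*√(6 + I*√2)/2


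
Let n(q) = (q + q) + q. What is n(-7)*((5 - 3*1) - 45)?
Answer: 903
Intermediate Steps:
n(q) = 3*q (n(q) = 2*q + q = 3*q)
n(-7)*((5 - 3*1) - 45) = (3*(-7))*((5 - 3*1) - 45) = -21*((5 - 3) - 45) = -21*(2 - 45) = -21*(-43) = 903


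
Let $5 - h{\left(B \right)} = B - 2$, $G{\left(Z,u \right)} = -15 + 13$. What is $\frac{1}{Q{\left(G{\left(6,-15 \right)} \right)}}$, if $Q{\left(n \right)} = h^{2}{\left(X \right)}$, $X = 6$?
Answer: $1$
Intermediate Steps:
$G{\left(Z,u \right)} = -2$
$h{\left(B \right)} = 7 - B$ ($h{\left(B \right)} = 5 - \left(B - 2\right) = 5 - \left(-2 + B\right) = 7 - B$)
$Q{\left(n \right)} = 1$ ($Q{\left(n \right)} = \left(7 - 6\right)^{2} = 1^{2} = 1$)
$\frac{1}{Q{\left(G{\left(6,-15 \right)} \right)}} = 1^{-1} = 1$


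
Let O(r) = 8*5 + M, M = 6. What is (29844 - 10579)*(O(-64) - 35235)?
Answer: -677916085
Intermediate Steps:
O(r) = 46 (O(r) = 8*5 + 6 = 40 + 6 = 46)
(29844 - 10579)*(O(-64) - 35235) = (29844 - 10579)*(46 - 35235) = 19265*(-35189) = -677916085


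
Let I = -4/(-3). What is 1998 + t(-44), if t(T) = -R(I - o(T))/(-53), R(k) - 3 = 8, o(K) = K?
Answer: 105905/53 ≈ 1998.2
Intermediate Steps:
I = 4/3 (I = -4*(-1/3) = 4/3 ≈ 1.3333)
R(k) = 11 (R(k) = 3 + 8 = 11)
t(T) = 11/53 (t(T) = -11/(-53) = -11*(-1)/53 = -1*(-11/53) = 11/53)
1998 + t(-44) = 1998 + 11/53 = 105905/53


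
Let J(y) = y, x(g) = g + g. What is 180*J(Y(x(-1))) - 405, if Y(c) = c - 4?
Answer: -1485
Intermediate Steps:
x(g) = 2*g
Y(c) = -4 + c
180*J(Y(x(-1))) - 405 = 180*(-4 + 2*(-1)) - 405 = 180*(-4 - 2) - 405 = 180*(-6) - 405 = -1080 - 405 = -1485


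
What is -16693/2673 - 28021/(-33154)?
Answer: -43503599/8056422 ≈ -5.3999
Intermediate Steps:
-16693/2673 - 28021/(-33154) = -16693*1/2673 - 28021*(-1/33154) = -16693/2673 + 28021/33154 = -43503599/8056422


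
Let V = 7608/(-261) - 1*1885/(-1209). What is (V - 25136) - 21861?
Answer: -126825320/2697 ≈ -47025.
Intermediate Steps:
V = -74411/2697 (V = 7608*(-1/261) - 1885*(-1/1209) = -2536/87 + 145/93 = -74411/2697 ≈ -27.590)
(V - 25136) - 21861 = (-74411/2697 - 25136) - 21861 = -67866203/2697 - 21861 = -126825320/2697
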